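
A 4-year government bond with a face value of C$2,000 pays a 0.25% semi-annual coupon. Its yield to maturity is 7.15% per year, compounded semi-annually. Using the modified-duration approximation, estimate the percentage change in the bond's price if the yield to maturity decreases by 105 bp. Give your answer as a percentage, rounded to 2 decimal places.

Periodic yield y = 0.03575. Modified duration first:
  t   CF        PV=CF/(1+0.03575)^t    t·PV
  1         2.50         2.4137         2.4137
  2         2.50         2.3304         4.6608
  3         2.50         2.2500         6.7499
  4         2.50         2.1723         8.6892
  5         2.50         2.0973        10.4866
  6         2.50         2.0249        12.1496
  7         2.50         1.9550        13.6853
  8     2,002.50     1,511.9345    12,095.4763
  Σ                  1,527.1782    12,154.3114
P = 1,527.1782; D_Mac = 7.95867 half-year periods = 3.97934 yrs; D_mod = 3.97934/(1+0.03575) = 3.84199 yrs.
ΔP/P ≈ -D_mod · Δy = -3.84199 × (-0.0105) = +0.040341 = +4.0341%.

+4.03%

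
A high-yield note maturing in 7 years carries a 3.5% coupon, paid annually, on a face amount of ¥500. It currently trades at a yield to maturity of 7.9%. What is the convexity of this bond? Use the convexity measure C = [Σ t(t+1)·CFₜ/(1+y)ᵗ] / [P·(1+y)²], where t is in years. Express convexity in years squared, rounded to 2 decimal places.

With y = 0.079:
  t   CF        PV=CF/(1+0.079)^t    t·PV        t(t+1)·PV
  1        17.50        16.2187        16.2187          32.4374
  2        17.50        15.0313        30.0625          90.1875
  3        17.50        13.9307        41.7922         167.1687
  4        17.50        12.9108        51.6431         258.2155
  5        17.50        11.9655        59.8275         358.9650
  6        17.50        11.0894        66.5366         465.7562
  7       517.50       303.9207     2,127.4447      17,019.5577
  Σ                    385.0671     2,393.5253      18,392.2880
P = 385.0671.
Convexity = Σ t(t+1)·PV / [P·(1+y)²] = 18,392.2880 / (385.0671 × 1.164241) = 41.02575.

41.03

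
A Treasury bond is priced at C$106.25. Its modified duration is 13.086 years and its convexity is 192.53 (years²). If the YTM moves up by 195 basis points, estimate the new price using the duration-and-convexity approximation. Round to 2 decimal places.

C$83.03

Duration effect: -D_mod·Δy = -13.086 × (+0.0195) = -0.255177
Convexity effect: ½·C·(Δy)² = 0.5 × 192.53 × (0.0195)² = +0.03660476625
ΔP/P ≈ -0.255177 + 0.03660476625 = -0.21857223375
New price ≈ 106.25 × (1 - 0.21857223375) = 83.0267001640625.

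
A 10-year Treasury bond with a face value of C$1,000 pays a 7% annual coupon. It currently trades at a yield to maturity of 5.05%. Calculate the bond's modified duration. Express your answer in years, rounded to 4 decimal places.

7.3305 years

Periodic yield y = 0.0505. First find Macaulay duration:
  t   CF        PV=CF/(1+0.0505)^t    t·PV
  1        70.00        66.6349        66.6349
  2        70.00        63.4316       126.8633
  3        70.00        60.3823       181.1470
  4        70.00        57.4796       229.9184
  5        70.00        54.7164       273.5822
  6        70.00        52.0861       312.5165
  7        70.00        49.5822       347.0753
  8        70.00        47.1987       377.5892
  9        70.00        44.9297       404.3673
  10    1,070.00       653.7673     6,537.6732
  Σ                  1,150.2089     8,857.3673
P = 1,150.2089; Macaulay duration = 8,857.3673 / 1,150.2089 = 7.70066 years.
Modified duration = D_Mac / (1 + y) = 7.70066 / 1.0505 = 7.33047 years.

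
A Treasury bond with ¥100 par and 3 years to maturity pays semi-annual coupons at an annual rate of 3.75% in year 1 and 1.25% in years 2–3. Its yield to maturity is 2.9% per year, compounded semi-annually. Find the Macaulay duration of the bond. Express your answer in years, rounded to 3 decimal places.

Periodic yield y = 0.0145. Discount each cash flow and weight by its period:
  t   CF        PV=CF/(1+0.0145)^t    t·PV
  1        1.875         1.8482         1.8482
  2        1.875         1.8218         3.6436
  3        0.625         0.5986         1.7957
  4        0.625         0.5900         2.3601
  5        0.625         0.5816         2.9080
  6      100.625        92.2983       553.7897
  Σ                     97.7385       566.3452
Price P = Σ PV = 97.7385.
Macaulay duration = Σ(t·PV) / P = 566.3452 / 97.7385 = 5.79450 half-year periods.
In years: 5.79450 / 2 = 2.89725 years.

2.897 years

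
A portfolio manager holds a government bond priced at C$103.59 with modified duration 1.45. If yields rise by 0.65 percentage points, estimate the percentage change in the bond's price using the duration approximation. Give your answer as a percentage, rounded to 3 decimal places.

-0.943%

Duration approximation: ΔP/P ≈ -D_mod · Δy = -1.45 × (+0.0065) = -0.009425.
As a percentage: -0.9425%.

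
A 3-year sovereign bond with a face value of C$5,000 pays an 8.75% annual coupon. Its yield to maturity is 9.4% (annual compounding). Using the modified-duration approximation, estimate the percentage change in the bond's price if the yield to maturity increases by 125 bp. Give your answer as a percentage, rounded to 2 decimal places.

-3.16%

Periodic yield y = 0.094. Modified duration first:
  t   CF        PV=CF/(1+0.094)^t    t·PV
  1       437.50       399.9086       399.9086
  2       437.50       365.5472       731.0943
  3     5,437.50     4,152.8601    12,458.5804
  Σ                  4,918.3159    13,589.5833
P = 4,918.3159; D_Mac = 2.76306 yrs; D_mod = 2.76306/(1+0.094) = 2.52565 yrs.
ΔP/P ≈ -D_mod · Δy = -2.52565 × (+0.0125) = -0.031571 = -3.1571%.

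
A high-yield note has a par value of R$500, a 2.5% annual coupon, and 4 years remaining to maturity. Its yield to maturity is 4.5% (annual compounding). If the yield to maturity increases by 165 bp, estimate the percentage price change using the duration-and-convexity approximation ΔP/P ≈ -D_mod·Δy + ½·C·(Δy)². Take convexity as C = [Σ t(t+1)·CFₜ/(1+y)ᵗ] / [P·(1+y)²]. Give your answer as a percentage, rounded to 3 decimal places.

With y = 0.045:
  t   CF        PV=CF/(1+0.045)^t    t·PV        t(t+1)·PV
  1        12.50        11.9617        11.9617          23.9234
  2        12.50        11.4466        22.8932          68.6797
  3        12.50        10.9537        32.8611         131.4445
  4       512.50       429.7627     1,719.0508       8,595.2538
  Σ                    464.1247     1,786.7668       8,819.3015
P = 464.1247; D_Mac = 3.84976 yrs; D_mod = 3.68398 yrs; C = 17.40071.
Duration effect: -3.68398 × (+0.0165) = -0.060786
Convexity effect: 0.5 × 17.40071 × (0.0165)² = +0.0023687
ΔP/P ≈ -0.060786 + 0.0023687 = -0.058417 = -5.8417%.

-5.842%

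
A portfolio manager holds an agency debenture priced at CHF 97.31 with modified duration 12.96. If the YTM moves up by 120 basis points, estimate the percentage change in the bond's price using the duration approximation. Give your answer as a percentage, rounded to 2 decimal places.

-15.55%

Duration approximation: ΔP/P ≈ -D_mod · Δy = -12.96 × (+0.012) = -0.155520.
As a percentage: -15.5520%.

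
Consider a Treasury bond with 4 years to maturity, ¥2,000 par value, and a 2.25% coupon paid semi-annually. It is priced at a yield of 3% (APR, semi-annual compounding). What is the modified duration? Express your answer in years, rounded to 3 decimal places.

3.788 years

Periodic yield y = 0.015. First find Macaulay duration:
  t   CF        PV=CF/(1+0.015)^t    t·PV
  1        22.50        22.1675        22.1675
  2        22.50        21.8399        43.6798
  3        22.50        21.5171        64.5514
  4        22.50        21.1991        84.7966
  5        22.50        20.8859       104.4293
  6        22.50        20.5772       123.4632
  7        22.50        20.2731       141.9117
  8     2,022.50     1,795.3957    14,363.1660
  Σ                  1,943.8556    14,948.1654
P = 1,943.8556; Macaulay duration = 14,948.1654 / 1,943.8556 = 7.68996 half-year periods = 3.84498 years.
Modified duration = D_Mac / (1 + y) = 3.84498 / 1.015 = 3.78816 years.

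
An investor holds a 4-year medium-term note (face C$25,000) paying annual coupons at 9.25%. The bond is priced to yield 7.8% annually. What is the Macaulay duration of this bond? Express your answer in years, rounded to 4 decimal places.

3.5321 years

Periodic yield y = 0.078. Discount each cash flow and weight by its year:
  t   CF        PV=CF/(1+0.078)^t    t·PV
  1     2,312.50     2,145.1763     2,145.1763
  2     2,312.50     1,989.9594     3,979.9188
  3     2,312.50     1,845.9735     5,537.9205
  4    27,312.50    20,224.9013    80,899.6052
  Σ                 26,206.0105    92,562.6208
Price P = Σ PV = 26,206.0105.
Macaulay duration = Σ(t·PV) / P = 92,562.6208 / 26,206.0105 = 3.53211 years.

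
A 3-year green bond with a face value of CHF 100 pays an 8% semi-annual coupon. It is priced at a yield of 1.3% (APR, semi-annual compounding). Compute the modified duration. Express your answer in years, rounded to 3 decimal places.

2.735 years

Periodic yield y = 0.0065. First find Macaulay duration:
  t   CF        PV=CF/(1+0.0065)^t    t·PV
  1         4.00         3.9742         3.9742
  2         4.00         3.9485         7.8970
  3         4.00         3.9230        11.7690
  4         4.00         3.8977        15.5907
  5         4.00         3.8725        19.3625
  6       104.00       100.0347       600.2082
  Σ                    119.6505       658.8015
P = 119.6505; Macaulay duration = 658.8015 / 119.6505 = 5.50605 half-year periods = 2.75302 years.
Modified duration = D_Mac / (1 + y) = 2.75302 / 1.0065 = 2.73524 years.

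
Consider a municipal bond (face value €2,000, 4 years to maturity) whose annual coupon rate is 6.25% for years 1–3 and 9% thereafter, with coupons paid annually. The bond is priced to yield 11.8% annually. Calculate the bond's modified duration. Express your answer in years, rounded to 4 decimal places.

Periodic yield y = 0.118. First find Macaulay duration:
  t   CF        PV=CF/(1+0.118)^t    t·PV
  1       125.00       111.8068       111.8068
  2       125.00       100.0061       200.0122
  3       125.00        89.4509       268.3526
  4     2,180.00     1,395.3697     5,581.4787
  Σ                  1,696.6334     6,161.6503
P = 1,696.6334; Macaulay duration = 6,161.6503 / 1,696.6334 = 3.63169 years.
Modified duration = D_Mac / (1 + y) = 3.63169 / 1.118 = 3.24838 years.

3.2484 years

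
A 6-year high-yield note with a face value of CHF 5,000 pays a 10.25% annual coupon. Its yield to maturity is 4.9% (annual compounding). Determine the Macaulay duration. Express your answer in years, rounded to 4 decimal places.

Periodic yield y = 0.049. Discount each cash flow and weight by its year:
  t   CF        PV=CF/(1+0.049)^t    t·PV
  1       512.50       488.5605       488.5605
  2       512.50       465.7393       931.4786
  3       512.50       443.9841     1,331.9523
  4       512.50       423.2451     1,692.9803
  5       512.50       403.4748     2,017.3741
  6     5,512.50     4,137.0967    24,822.5803
  Σ                  6,362.1005    31,284.9261
Price P = Σ PV = 6,362.1005.
Macaulay duration = Σ(t·PV) / P = 31,284.9261 / 6,362.1005 = 4.91739 years.

4.9174 years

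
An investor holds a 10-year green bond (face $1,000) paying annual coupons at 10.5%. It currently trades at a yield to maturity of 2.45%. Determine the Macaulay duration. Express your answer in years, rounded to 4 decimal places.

Periodic yield y = 0.0245. Discount each cash flow and weight by its year:
  t   CF        PV=CF/(1+0.0245)^t    t·PV
  1       105.00       102.4890       102.4890
  2       105.00       100.0381       200.0762
  3       105.00        97.6458       292.9373
  4       105.00        95.3107       381.2426
  5       105.00        93.0314       465.1569
  6       105.00        90.8066       544.8397
  7       105.00        88.6351       620.4454
  8       105.00        86.5154       692.1235
  9       105.00        84.4465       760.0185
  10    1,105.00       867.4464     8,674.4640
  Σ                  1,706.3649    12,733.7932
Price P = Σ PV = 1,706.3649.
Macaulay duration = Σ(t·PV) / P = 12,733.7932 / 1,706.3649 = 7.46253 years.

7.4625 years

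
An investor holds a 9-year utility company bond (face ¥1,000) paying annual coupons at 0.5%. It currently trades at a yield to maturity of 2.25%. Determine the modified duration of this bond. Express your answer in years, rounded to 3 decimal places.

8.611 years

Periodic yield y = 0.0225. First find Macaulay duration:
  t   CF        PV=CF/(1+0.0225)^t    t·PV
  1         5.00         4.8900         4.8900
  2         5.00         4.7824         9.5647
  3         5.00         4.6771        14.0314
  4         5.00         4.5742        18.2969
  5         5.00         4.4736        22.3678
  6         5.00         4.3751        26.2507
  7         5.00         4.2788        29.9519
  8         5.00         4.1847        33.4775
  9     1,005.00       822.6142     7,403.5280
  Σ                    858.8501     7,562.3590
P = 858.8501; Macaulay duration = 7,562.3590 / 858.8501 = 8.80521 years.
Modified duration = D_Mac / (1 + y) = 8.80521 / 1.0225 = 8.61146 years.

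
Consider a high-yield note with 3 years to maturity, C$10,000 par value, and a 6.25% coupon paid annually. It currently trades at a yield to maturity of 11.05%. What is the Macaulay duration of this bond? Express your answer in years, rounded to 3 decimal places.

2.815 years

Periodic yield y = 0.1105. Discount each cash flow and weight by its year:
  t   CF        PV=CF/(1+0.1105)^t    t·PV
  1       625.00       562.8095       562.8095
  2       625.00       506.8073     1,013.6147
  3    10,625.00     7,758.4194    23,275.2581
  Σ                  8,828.0362    24,851.6823
Price P = Σ PV = 8,828.0362.
Macaulay duration = Σ(t·PV) / P = 24,851.6823 / 8,828.0362 = 2.81509 years.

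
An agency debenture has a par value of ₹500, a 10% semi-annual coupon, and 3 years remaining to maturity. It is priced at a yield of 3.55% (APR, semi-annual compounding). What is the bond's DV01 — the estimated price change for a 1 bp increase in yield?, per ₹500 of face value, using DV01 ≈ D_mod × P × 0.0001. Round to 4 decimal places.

₹0.1565

Periodic yield y = 0.01775.
  t   CF        PV=CF/(1+0.01775)^t    t·PV
  1        25.00        24.5640        24.5640
  2        25.00        24.1356        48.2712
  3        25.00        23.7146        71.1439
  4        25.00        23.3011        93.2042
  5        25.00        22.8947       114.4734
  6       525.00       472.4030     2,834.4179
  Σ                    591.0129     3,186.0746
P = 591.0129; D_Mac = 5.39087 half-year periods = 2.69544 yrs; D_mod = 2.64843 yrs.
DV01 ≈ 2.64843 × 591.0129 × 0.0001 = 0.156525.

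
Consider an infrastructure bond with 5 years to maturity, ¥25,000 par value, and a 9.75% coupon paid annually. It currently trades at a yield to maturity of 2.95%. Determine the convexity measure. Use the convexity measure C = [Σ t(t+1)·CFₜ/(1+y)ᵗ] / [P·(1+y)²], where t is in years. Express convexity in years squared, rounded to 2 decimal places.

With y = 0.0295:
  t   CF        PV=CF/(1+0.0295)^t    t·PV        t(t+1)·PV
  1     2,437.50     2,367.6542     2,367.6542       4,735.3084
  2     2,437.50     2,299.8098     4,599.6196      13,798.8589
  3     2,437.50     2,233.9095     6,701.7284      26,806.9138
  4     2,437.50     2,169.8975     8,679.5900      43,397.9501
  5    27,437.50    23,725.3585   118,626.7923     711,760.7538
  Σ                 32,796.6295   140,975.3846     800,499.7850
P = 32,796.6295.
Convexity = Σ t(t+1)·PV / [P·(1+y)²] = 800,499.7850 / (32,796.6295 × 1.059870) = 23.02922.

23.03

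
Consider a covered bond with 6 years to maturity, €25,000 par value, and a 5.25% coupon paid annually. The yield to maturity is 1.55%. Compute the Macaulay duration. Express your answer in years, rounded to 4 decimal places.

5.3722 years

Periodic yield y = 0.0155. Discount each cash flow and weight by its year:
  t   CF        PV=CF/(1+0.0155)^t    t·PV
  1     1,312.50     1,292.4668     1,292.4668
  2     1,312.50     1,272.7393     2,545.4786
  3     1,312.50     1,253.3130     3,759.9389
  4     1,312.50     1,234.1831     4,936.7325
  5     1,312.50     1,215.3453     6,076.7263
  6    26,312.50    23,992.8891   143,957.3346
  Σ                 30,260.9365   162,568.6777
Price P = Σ PV = 30,260.9365.
Macaulay duration = Σ(t·PV) / P = 162,568.6777 / 30,260.9365 = 5.37223 years.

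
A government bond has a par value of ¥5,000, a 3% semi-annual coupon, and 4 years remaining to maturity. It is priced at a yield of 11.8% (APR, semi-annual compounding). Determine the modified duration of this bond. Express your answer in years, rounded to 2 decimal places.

Periodic yield y = 0.059. First find Macaulay duration:
  t   CF        PV=CF/(1+0.059)^t    t·PV
  1        75.00        70.8215        70.8215
  2        75.00        66.8759       133.7517
  3        75.00        63.1500       189.4500
  4        75.00        59.6317       238.5269
  5        75.00        56.3095       281.5474
  6        75.00        53.1723       319.0338
  7        75.00        50.2099       351.4695
  8     5,075.00     3,208.2512    25,666.0096
  Σ                  3,628.4220    27,250.6105
P = 3,628.4220; Macaulay duration = 27,250.6105 / 3,628.4220 = 7.51032 half-year periods = 3.75516 years.
Modified duration = D_Mac / (1 + y) = 3.75516 / 1.059 = 3.54595 years.

3.55 years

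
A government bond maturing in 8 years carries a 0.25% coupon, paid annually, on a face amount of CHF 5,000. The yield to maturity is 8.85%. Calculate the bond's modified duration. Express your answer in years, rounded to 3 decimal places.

7.253 years

Periodic yield y = 0.0885. First find Macaulay duration:
  t   CF        PV=CF/(1+0.0885)^t    t·PV
  1        12.50        11.4837        11.4837
  2        12.50        10.5500        21.1000
  3        12.50         9.6923        29.0768
  4        12.50         8.9042        35.6169
  5        12.50         8.1803        40.9014
  6        12.50         7.5152        45.0911
  7        12.50         6.9042        48.3291
  8     5,012.50     2,543.4718    20,347.7740
  Σ                  2,606.7016    20,579.3730
P = 2,606.7016; Macaulay duration = 20,579.3730 / 2,606.7016 = 7.89479 years.
Modified duration = D_Mac / (1 + y) = 7.89479 / 1.0885 = 7.25291 years.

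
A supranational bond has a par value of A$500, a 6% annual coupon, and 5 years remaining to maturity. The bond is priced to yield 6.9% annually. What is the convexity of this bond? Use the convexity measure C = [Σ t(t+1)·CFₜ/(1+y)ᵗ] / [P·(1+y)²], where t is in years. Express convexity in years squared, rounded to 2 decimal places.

22.46

With y = 0.069:
  t   CF        PV=CF/(1+0.069)^t    t·PV        t(t+1)·PV
  1        30.00        28.0636        28.0636          56.1272
  2        30.00        26.2522        52.5044         157.5133
  3        30.00        24.5577        73.6732         294.6927
  4        30.00        22.9726        91.8905         459.4523
  5       530.00       379.6534     1,898.2672      11,389.6033
  Σ                    481.4996     2,144.3989      12,357.3888
P = 481.4996.
Convexity = Σ t(t+1)·PV / [P·(1+y)²] = 12,357.3888 / (481.4996 × 1.142761) = 22.45822.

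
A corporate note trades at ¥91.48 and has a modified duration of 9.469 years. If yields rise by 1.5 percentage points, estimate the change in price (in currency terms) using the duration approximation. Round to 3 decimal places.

Duration approximation: ΔP/P ≈ -D_mod · Δy = -9.469 × (+0.015) = -0.142035.
ΔP ≈ 91.48 × (-0.142035) = -12.9933618.

-¥12.993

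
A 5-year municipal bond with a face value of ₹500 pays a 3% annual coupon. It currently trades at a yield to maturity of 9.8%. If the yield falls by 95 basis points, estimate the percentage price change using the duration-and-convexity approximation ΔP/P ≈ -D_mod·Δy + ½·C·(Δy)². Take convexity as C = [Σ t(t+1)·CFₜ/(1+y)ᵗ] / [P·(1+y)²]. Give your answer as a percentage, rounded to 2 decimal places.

+4.14%

With y = 0.098:
  t   CF        PV=CF/(1+0.098)^t    t·PV        t(t+1)·PV
  1        15.00        13.6612        13.6612          27.3224
  2        15.00        12.4419        24.8838          74.6514
  3        15.00        11.3314        33.9943         135.9770
  4        15.00        10.3201        41.2802         206.4010
  5       515.00       322.6974     1,613.4872       9,680.9234
  Σ                    370.4520     1,727.3067      10,125.2752
P = 370.4520; D_Mac = 4.66270 yrs; D_mod = 4.24654 yrs; C = 22.67097.
Duration effect: -4.24654 × (-0.0095) = +0.040342
Convexity effect: 0.5 × 22.67097 × (-0.0095)² = +0.0010230
ΔP/P ≈ +0.040342 + 0.0010230 = +0.041365 = +4.1365%.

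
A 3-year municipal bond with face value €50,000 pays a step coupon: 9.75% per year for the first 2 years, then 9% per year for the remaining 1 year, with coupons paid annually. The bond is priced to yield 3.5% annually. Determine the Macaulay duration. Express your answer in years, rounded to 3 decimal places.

2.761 years

Periodic yield y = 0.035. Discount each cash flow and weight by its year:
  t   CF        PV=CF/(1+0.035)^t    t·PV
  1     4,875.00     4,710.1449     4,710.1449
  2     4,875.00     4,550.8647     9,101.7293
  3    54,500.00    49,155.8775   147,467.6324
  Σ                 58,416.8871   161,279.5066
Price P = Σ PV = 58,416.8871.
Macaulay duration = Σ(t·PV) / P = 161,279.5066 / 58,416.8871 = 2.76084 years.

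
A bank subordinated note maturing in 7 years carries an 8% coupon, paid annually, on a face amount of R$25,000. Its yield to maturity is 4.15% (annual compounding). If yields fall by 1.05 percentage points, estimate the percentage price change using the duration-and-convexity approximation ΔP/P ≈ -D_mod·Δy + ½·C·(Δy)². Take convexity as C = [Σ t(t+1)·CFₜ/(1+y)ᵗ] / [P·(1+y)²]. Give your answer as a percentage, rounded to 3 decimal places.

+6.038%

With y = 0.0415:
  t   CF        PV=CF/(1+0.0415)^t    t·PV        t(t+1)·PV
  1     2,000.00     1,920.3072     1,920.3072       3,840.6145
  2     2,000.00     1,843.7900     3,687.5799      11,062.7398
  3     2,000.00     1,770.3216     5,310.9649      21,243.8594
  4     2,000.00     1,699.7807     6,799.1229      33,995.6144
  5     2,000.00     1,632.0506     8,160.2531      48,961.5185
  6     2,000.00     1,567.0193     9,402.1159      65,814.8113
  7    27,000.00    20,311.8202   142,182.7416   1,137,461.9329
  Σ                 30,745.0897   177,463.0855   1,322,381.0908
P = 30,745.0897; D_Mac = 5.77208 yrs; D_mod = 5.54208 yrs; C = 39.65175.
Duration effect: -5.54208 × (-0.0105) = +0.058192
Convexity effect: 0.5 × 39.65175 × (-0.0105)² = +0.0021858
ΔP/P ≈ +0.058192 + 0.0021858 = +0.060378 = +6.0378%.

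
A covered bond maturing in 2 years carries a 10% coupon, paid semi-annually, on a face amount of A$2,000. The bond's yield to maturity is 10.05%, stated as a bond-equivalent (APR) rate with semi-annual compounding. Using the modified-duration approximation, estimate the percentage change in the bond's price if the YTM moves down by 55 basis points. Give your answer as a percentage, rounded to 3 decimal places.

Periodic yield y = 0.05025. Modified duration first:
  t   CF        PV=CF/(1+0.05025)^t    t·PV
  1       100.00        95.2154        95.2154
  2       100.00        90.6598       181.3195
  3       100.00        86.3221       258.9663
  4     2,100.00     1,726.0308     6,904.1231
  Σ                  1,998.2281     7,439.6243
P = 1,998.2281; D_Mac = 3.72311 half-year periods = 1.86156 yrs; D_mod = 1.86156/(1+0.05025) = 1.77249 yrs.
ΔP/P ≈ -D_mod · Δy = -1.77249 × (-0.0055) = +0.009749 = +0.9749%.

+0.975%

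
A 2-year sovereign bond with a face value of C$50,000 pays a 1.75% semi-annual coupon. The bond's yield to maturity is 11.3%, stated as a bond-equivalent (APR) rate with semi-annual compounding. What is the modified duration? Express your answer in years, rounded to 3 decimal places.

Periodic yield y = 0.0565. First find Macaulay duration:
  t   CF        PV=CF/(1+0.0565)^t    t·PV
  1       437.50       414.1032       414.1032
  2       437.50       391.9576       783.9151
  3       437.50       370.9963     1,112.9888
  4    50,437.50    40,483.2664   161,933.0657
  Σ                 41,660.3234   164,244.0728
P = 41,660.3234; Macaulay duration = 164,244.0728 / 41,660.3234 = 3.94246 half-year periods = 1.97123 years.
Modified duration = D_Mac / (1 + y) = 1.97123 / 1.0565 = 1.86581 years.

1.866 years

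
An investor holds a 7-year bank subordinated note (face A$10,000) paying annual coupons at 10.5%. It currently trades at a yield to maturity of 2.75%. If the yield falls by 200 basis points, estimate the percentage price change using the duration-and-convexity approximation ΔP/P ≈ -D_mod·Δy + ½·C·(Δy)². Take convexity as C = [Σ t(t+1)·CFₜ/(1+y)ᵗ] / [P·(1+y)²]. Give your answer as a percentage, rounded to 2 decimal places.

With y = 0.0275:
  t   CF        PV=CF/(1+0.0275)^t    t·PV        t(t+1)·PV
  1     1,050.00     1,021.8978     1,021.8978       2,043.7956
  2     1,050.00       994.5477     1,989.0955       5,967.2865
  3     1,050.00       967.9297     2,903.7890      11,615.1562
  4     1,050.00       942.0240     3,768.0961      18,840.4804
  5     1,050.00       916.8117     4,584.0585      27,504.3510
  6     1,050.00       892.2742     5,353.6450      37,475.5147
  7    11,050.00     9,138.8061    63,971.6429     511,773.1431
  Σ                 14,874.2912    83,592.2248     615,219.7274
P = 14,874.2912; D_Mac = 5.61991 yrs; D_mod = 5.46950 yrs; C = 39.17692.
Duration effect: -5.46950 × (-0.02) = +0.109390
Convexity effect: 0.5 × 39.17692 × (-0.02)² = +0.0078354
ΔP/P ≈ +0.109390 + 0.0078354 = +0.117225 = +11.7225%.

+11.72%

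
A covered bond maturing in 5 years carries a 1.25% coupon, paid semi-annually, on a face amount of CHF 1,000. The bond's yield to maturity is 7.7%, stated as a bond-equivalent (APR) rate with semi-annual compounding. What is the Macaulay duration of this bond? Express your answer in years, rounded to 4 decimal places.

4.8332 years

Periodic yield y = 0.0385. Discount each cash flow and weight by its period:
  t   CF        PV=CF/(1+0.0385)^t    t·PV
  1         6.25         6.0183         6.0183
  2         6.25         5.7952        11.5904
  3         6.25         5.5803        16.7410
  4         6.25         5.3735        21.4938
  5         6.25         5.1743        25.8713
  6         6.25         4.9824        29.8946
  7         6.25         4.7977        33.5840
  8         6.25         4.6199        36.9588
  9         6.25         4.4486        40.0372
  10    1,006.25       689.6693     6,896.6928
  Σ                    736.4594     7,118.8822
Price P = Σ PV = 736.4594.
Macaulay duration = Σ(t·PV) / P = 7,118.8822 / 736.4594 = 9.66636 half-year periods.
In years: 9.66636 / 2 = 4.83318 years.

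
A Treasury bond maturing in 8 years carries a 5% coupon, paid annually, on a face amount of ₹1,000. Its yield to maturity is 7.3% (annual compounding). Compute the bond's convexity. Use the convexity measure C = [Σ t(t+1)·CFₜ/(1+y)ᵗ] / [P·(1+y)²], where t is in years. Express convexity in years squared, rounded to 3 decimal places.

With y = 0.073:
  t   CF        PV=CF/(1+0.073)^t    t·PV        t(t+1)·PV
  1        50.00        46.5983        46.5983          93.1966
  2        50.00        43.4281        86.8561         260.5684
  3        50.00        40.4735       121.4205         485.6821
  4        50.00        37.7200       150.8798         754.3990
  5        50.00        35.1537       175.7686       1,054.6119
  6        50.00        32.7621       196.5726       1,376.0080
  7        50.00        30.5332       213.7322       1,709.8577
  8     1,050.00       597.5738     4,780.5901      43,025.3112
  Σ                    864.2426     5,772.4184      48,759.6349
P = 864.2426.
Convexity = Σ t(t+1)·PV / [P·(1+y)²] = 48,759.6349 / (864.2426 × 1.151329) = 49.00330.

49.003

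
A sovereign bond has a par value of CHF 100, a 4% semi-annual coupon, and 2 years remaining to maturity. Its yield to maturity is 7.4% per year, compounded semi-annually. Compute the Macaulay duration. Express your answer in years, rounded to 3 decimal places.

Periodic yield y = 0.037. Discount each cash flow and weight by its period:
  t   CF        PV=CF/(1+0.037)^t    t·PV
  1         2.00         1.9286         1.9286
  2         2.00         1.8598         3.7197
  3         2.00         1.7935         5.3804
  4       102.00        88.2034       352.8135
  Σ                     93.7853       363.8422
Price P = Σ PV = 93.7853.
Macaulay duration = Σ(t·PV) / P = 363.8422 / 93.7853 = 3.87952 half-year periods.
In years: 3.87952 / 2 = 1.93976 years.

1.940 years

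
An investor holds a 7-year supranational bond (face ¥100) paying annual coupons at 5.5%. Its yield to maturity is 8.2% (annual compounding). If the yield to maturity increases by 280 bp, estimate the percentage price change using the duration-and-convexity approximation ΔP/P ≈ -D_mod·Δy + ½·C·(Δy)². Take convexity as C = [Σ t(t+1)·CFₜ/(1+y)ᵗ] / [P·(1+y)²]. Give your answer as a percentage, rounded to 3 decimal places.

With y = 0.082:
  t   CF        PV=CF/(1+0.082)^t    t·PV        t(t+1)·PV
  1         5.50         5.0832         5.0832          10.1664
  2         5.50         4.6979         9.3959          28.1877
  3         5.50         4.3419        13.0257          52.1029
  4         5.50         4.0129        16.0514          80.2571
  5         5.50         3.7087        18.5437         111.2622
  6         5.50         3.4277        20.5660         143.9622
  7       105.50        60.7661       425.3630       3,402.9037
  Σ                     86.0384       508.0289       3,828.8422
P = 86.0384; D_Mac = 5.90467 yrs; D_mod = 5.45718 yrs; C = 38.01197.
Duration effect: -5.45718 × (+0.028) = -0.152801
Convexity effect: 0.5 × 38.01197 × (0.028)² = +0.0149007
ΔP/P ≈ -0.152801 + 0.0149007 = -0.137900 = -13.7900%.

-13.790%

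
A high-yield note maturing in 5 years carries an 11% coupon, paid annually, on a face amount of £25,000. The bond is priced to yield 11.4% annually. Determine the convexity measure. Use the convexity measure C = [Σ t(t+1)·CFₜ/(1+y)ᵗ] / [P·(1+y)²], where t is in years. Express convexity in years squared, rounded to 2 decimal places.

With y = 0.114:
  t   CF        PV=CF/(1+0.114)^t    t·PV        t(t+1)·PV
  1     2,750.00     2,468.5817     2,468.5817       4,937.1634
  2     2,750.00     2,215.9620     4,431.9240      13,295.7721
  3     2,750.00     1,989.1939     5,967.5817      23,870.3269
  4     2,750.00     1,785.6319     7,142.5275      35,712.6376
  5    27,750.00    16,174.7298    80,873.6488     485,241.8926
  Σ                 24,634.0992   100,884.2637     563,057.7926
P = 24,634.0992.
Convexity = Σ t(t+1)·PV / [P·(1+y)²] = 563,057.7926 / (24,634.0992 × 1.240996) = 18.41815.

18.42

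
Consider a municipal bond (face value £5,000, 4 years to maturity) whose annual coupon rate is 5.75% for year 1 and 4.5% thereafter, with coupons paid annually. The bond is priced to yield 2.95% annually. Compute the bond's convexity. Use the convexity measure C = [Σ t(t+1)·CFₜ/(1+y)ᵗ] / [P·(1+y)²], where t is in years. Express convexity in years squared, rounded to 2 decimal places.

With y = 0.0295:
  t   CF        PV=CF/(1+0.0295)^t    t·PV        t(t+1)·PV
  1       287.50       279.2618       279.2618         558.5236
  2       225.00       212.2901       424.5803       1,273.7408
  3       225.00       206.2070       618.6211       2,474.4843
  4     5,225.00     4,651.3700    18,605.4801      93,027.4007
  Σ                  5,349.1290    19,927.9433      97,334.1495
P = 5,349.1290.
Convexity = Σ t(t+1)·PV / [P·(1+y)²] = 97,334.1495 / (5,349.1290 × 1.059870) = 17.16839.

17.17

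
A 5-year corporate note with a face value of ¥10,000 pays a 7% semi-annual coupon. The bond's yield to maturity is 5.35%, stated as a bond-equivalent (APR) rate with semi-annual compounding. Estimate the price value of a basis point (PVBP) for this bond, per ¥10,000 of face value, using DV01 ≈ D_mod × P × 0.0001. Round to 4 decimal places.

Periodic yield y = 0.02675.
  t   CF        PV=CF/(1+0.02675)^t    t·PV
  1       350.00       340.8814       340.8814
  2       350.00       332.0004       664.0008
  3       350.00       323.3508       970.0523
  4       350.00       314.9265     1,259.7060
  5       350.00       306.7217     1,533.6084
  6       350.00       298.7306     1,792.3839
  7       350.00       290.9478     2,036.6345
  8       350.00       283.3677     2,266.9416
  9       350.00       275.9851     2,483.8659
  10   10,350.00     7,948.6474    79,486.4744
  Σ                 10,715.5595    92,834.5494
P = 10,715.5595; D_Mac = 8.66353 half-year periods = 4.33176 yrs; D_mod = 4.21891 yrs.
DV01 ≈ 4.21891 × 10,715.5595 × 0.0001 = 4.520796.

¥4.5208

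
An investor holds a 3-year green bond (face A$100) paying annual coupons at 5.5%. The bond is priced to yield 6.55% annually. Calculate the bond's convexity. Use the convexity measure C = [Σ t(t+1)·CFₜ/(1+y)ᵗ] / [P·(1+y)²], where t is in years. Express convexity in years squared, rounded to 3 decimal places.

9.839

With y = 0.0655:
  t   CF        PV=CF/(1+0.0655)^t    t·PV        t(t+1)·PV
  1         5.50         5.1619         5.1619          10.3238
  2         5.50         4.8446         9.6892          29.0675
  3       105.50        87.2152       261.6455       1,046.5822
  Σ                     97.2217       276.4966       1,085.9734
P = 97.2217.
Convexity = Σ t(t+1)·PV / [P·(1+y)²] = 1,085.9734 / (97.2217 × 1.135290) = 9.83896.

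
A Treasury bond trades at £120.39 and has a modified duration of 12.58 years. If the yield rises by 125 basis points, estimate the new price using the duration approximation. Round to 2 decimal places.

£101.46

Duration approximation: ΔP/P ≈ -D_mod · Δy = -12.58 × (+0.0125) = -0.157250.
New price ≈ 120.39 × (1 - 0.157250) = 101.4586725.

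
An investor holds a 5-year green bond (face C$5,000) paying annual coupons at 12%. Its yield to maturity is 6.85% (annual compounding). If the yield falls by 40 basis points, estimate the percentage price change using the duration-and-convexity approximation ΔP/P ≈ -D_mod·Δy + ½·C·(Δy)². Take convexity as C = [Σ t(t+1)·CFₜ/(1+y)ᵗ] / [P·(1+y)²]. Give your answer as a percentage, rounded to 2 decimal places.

+1.56%

With y = 0.0685:
  t   CF        PV=CF/(1+0.0685)^t    t·PV        t(t+1)·PV
  1       600.00       561.5349       561.5349       1,123.0697
  2       600.00       525.5357     1,051.0713       3,153.2140
  3       600.00       491.8443     1,475.5330       5,902.1320
  4       600.00       460.3129     1,841.2516       9,206.2580
  5     5,600.00     4,020.8271    20,104.1353     120,624.8119
  Σ                  6,060.0548    25,033.5261     140,009.4856
P = 6,060.0548; D_Mac = 4.13091 yrs; D_mod = 3.86608 yrs; C = 20.23633.
Duration effect: -3.86608 × (-0.004) = +0.015464
Convexity effect: 0.5 × 20.23633 × (-0.004)² = +0.0001619
ΔP/P ≈ +0.015464 + 0.0001619 = +0.015626 = +1.5626%.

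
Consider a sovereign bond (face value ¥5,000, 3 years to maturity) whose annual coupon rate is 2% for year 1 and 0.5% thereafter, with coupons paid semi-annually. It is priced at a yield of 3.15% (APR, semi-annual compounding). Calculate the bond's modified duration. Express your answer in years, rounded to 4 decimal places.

Periodic yield y = 0.01575. First find Macaulay duration:
  t   CF        PV=CF/(1+0.01575)^t    t·PV
  1        50.00        49.2247        49.2247
  2        50.00        48.4614        96.9229
  3        12.50        11.9275        35.7825
  4        12.50        11.7426        46.9702
  5        12.50        11.5605        57.8024
  6     5,012.50     4,563.8714    27,383.2285
  Σ                  4,696.7881    27,669.9312
P = 4,696.7881; Macaulay duration = 27,669.9312 / 4,696.7881 = 5.89125 half-year periods = 2.94562 years.
Modified duration = D_Mac / (1 + y) = 2.94562 / 1.01575 = 2.89995 years.

2.8999 years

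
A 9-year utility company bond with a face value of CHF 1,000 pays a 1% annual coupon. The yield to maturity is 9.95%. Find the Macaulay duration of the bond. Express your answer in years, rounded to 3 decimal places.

Periodic yield y = 0.0995. Discount each cash flow and weight by its year:
  t   CF        PV=CF/(1+0.0995)^t    t·PV
  1        10.00         9.0950         9.0950
  2        10.00         8.2720        16.5440
  3        10.00         7.5234        22.5702
  4        10.00         6.8426        27.3703
  5        10.00         6.2233        31.1167
  6        10.00         5.6602        33.9610
  7        10.00         5.1479        36.0356
  8        10.00         4.6821        37.4566
  9     1,010.00       430.0949     3,870.8539
  Σ                    483.5414     4,085.0032
Price P = Σ PV = 483.5414.
Macaulay duration = Σ(t·PV) / P = 4,085.0032 / 483.5414 = 8.44809 years.

8.448 years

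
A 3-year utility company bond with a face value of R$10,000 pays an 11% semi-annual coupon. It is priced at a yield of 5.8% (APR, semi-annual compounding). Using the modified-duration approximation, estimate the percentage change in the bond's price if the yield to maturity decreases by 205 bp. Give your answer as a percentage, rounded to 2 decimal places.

Periodic yield y = 0.029. Modified duration first:
  t   CF        PV=CF/(1+0.029)^t    t·PV
  1       550.00       534.4995       534.4995
  2       550.00       519.4359     1,038.8717
  3       550.00       504.7968     1,514.3903
  4       550.00       490.5702     1,962.2809
  5       550.00       476.7446     2,383.7232
  6    10,550.00     8,887.1029    53,322.6177
  Σ                 11,413.1500    60,756.3834
P = 11,413.1500; D_Mac = 5.32337 half-year periods = 2.66168 yrs; D_mod = 2.66168/(1+0.029) = 2.58667 yrs.
ΔP/P ≈ -D_mod · Δy = -2.58667 × (-0.0205) = +0.053027 = +5.3027%.

+5.30%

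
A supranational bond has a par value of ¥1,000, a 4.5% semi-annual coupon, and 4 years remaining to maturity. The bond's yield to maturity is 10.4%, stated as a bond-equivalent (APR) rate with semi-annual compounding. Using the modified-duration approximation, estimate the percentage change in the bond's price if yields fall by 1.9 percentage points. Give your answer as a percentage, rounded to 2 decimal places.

+6.62%

Periodic yield y = 0.052. Modified duration first:
  t   CF        PV=CF/(1+0.052)^t    t·PV
  1        22.50        21.3878        21.3878
  2        22.50        20.3306        40.6613
  3        22.50        19.3257        57.9771
  4        22.50        18.3704        73.4818
  5        22.50        17.4624        87.3120
  6        22.50        16.5992        99.5954
  7        22.50        15.7787       110.4512
  8     1,022.50       681.6123     5,452.8981
  Σ                    810.8673     5,943.7647
P = 810.8673; D_Mac = 7.33013 half-year periods = 3.66507 yrs; D_mod = 3.66507/(1+0.052) = 3.48390 yrs.
ΔP/P ≈ -D_mod · Δy = -3.48390 × (-0.019) = +0.066194 = +6.6194%.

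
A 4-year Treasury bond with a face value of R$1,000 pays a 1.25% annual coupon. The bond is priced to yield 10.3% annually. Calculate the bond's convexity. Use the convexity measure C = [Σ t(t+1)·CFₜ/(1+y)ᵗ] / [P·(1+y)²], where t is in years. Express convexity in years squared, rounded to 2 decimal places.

With y = 0.103:
  t   CF        PV=CF/(1+0.103)^t    t·PV        t(t+1)·PV
  1        12.50        11.3327        11.3327          22.6655
  2        12.50        10.2745        20.5489          61.6468
  3        12.50         9.3150        27.9450         111.7802
  4     1,012.50       684.0581     2,736.2324      13,681.1618
  Σ                    714.9803     2,796.0590      13,877.2541
P = 714.9803.
Convexity = Σ t(t+1)·PV / [P·(1+y)²] = 13,877.2541 / (714.9803 × 1.216609) = 15.95359.

15.95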